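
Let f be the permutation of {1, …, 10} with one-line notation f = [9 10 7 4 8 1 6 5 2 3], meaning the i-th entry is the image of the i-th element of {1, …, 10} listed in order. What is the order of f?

14

Writing f as disjoint cycles, the cycle lengths are 7, 2, 1.
Since disjoint cycles commute, ord(f) = lcm(7, 2) = 14.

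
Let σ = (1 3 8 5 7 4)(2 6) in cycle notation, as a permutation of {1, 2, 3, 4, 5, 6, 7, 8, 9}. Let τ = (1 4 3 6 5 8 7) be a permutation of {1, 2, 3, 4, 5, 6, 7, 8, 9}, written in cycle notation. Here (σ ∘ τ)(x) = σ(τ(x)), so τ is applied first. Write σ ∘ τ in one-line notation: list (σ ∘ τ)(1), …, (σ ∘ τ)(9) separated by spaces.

1 6 2 8 5 7 3 4 9

For each element, apply τ then σ: 1 → 4 → 1; 2 → 2 → 6; 3 → 6 → 2; 4 → 3 → 8; 5 → 8 → 5; 6 → 5 → 7; 7 → 1 → 3; 8 → 7 → 4; 9 → 9 → 9.
So σ ∘ τ in one-line form is 1 6 2 8 5 7 3 4 9.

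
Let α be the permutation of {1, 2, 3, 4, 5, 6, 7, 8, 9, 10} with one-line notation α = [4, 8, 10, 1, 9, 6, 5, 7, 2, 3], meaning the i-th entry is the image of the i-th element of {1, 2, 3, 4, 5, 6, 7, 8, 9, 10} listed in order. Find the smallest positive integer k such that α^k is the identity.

Decomposing into disjoint cycles gives cycle lengths 5, 2, 2, 1.
The order of α is the least common multiple of its cycle lengths: lcm(5, 2, 2) = 10.

10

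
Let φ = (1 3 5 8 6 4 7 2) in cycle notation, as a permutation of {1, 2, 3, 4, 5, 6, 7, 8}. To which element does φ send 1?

3

1 appears in (1 3 5 8 6 4 7 2); the next entry (wrapping around) is 3.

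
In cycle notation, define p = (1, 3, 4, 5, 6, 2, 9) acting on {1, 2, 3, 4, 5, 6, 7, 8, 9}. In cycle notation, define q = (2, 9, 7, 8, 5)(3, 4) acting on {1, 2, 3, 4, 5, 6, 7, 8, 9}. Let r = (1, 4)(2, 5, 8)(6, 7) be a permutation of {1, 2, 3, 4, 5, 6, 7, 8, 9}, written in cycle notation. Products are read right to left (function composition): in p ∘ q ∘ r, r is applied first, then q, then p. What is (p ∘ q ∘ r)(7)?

Apply the permutations in order: r(7) = 6, then q(6) = 6, then p(6) = 2. So (p ∘ q ∘ r)(7) = 2.

2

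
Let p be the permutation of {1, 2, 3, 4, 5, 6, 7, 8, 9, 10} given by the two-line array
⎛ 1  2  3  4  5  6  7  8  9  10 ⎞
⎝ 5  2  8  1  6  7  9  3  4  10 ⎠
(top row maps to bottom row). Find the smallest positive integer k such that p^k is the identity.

Decomposing into disjoint cycles gives cycle lengths 6, 2, 1, 1.
Since disjoint cycles commute, ord(p) = lcm(6, 2) = 6.

6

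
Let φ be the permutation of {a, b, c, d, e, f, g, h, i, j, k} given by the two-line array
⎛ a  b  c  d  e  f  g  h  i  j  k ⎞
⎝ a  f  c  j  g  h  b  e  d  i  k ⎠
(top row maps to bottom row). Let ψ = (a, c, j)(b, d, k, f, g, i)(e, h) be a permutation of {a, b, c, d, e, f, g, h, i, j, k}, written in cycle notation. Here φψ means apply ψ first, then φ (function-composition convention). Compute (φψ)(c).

i

First apply ψ: ψ(c) = j, then φ(j) = i. Thus (φψ)(c) = i.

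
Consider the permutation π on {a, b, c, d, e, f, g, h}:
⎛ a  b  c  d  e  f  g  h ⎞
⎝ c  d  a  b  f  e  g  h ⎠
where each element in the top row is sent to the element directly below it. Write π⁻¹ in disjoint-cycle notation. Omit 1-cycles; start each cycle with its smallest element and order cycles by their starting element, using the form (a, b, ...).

(a, c)(b, d)(e, f)

First write π in disjoint cycles: (a, c)(b, d)(e, f).
The inverse reverses every cycle; in canonical form, π⁻¹ = (a, c)(b, d)(e, f).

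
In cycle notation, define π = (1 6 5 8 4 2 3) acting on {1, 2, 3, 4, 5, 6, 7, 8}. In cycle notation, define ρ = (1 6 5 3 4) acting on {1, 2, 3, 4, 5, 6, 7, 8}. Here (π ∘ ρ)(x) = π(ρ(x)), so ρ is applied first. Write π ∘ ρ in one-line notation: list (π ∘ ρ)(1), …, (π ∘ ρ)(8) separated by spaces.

(π ∘ ρ)(x) = π(ρ(x)). Computing each image: π(ρ(1)) = π(6) = 5, π(ρ(2)) = π(2) = 3, π(ρ(3)) = π(4) = 2, π(ρ(4)) = π(1) = 6, π(ρ(5)) = π(3) = 1, π(ρ(6)) = π(5) = 8, π(ρ(7)) = π(7) = 7, π(ρ(8)) = π(8) = 4.
Hence π ∘ ρ = [5 3 2 6 1 8 7 4].

5 3 2 6 1 8 7 4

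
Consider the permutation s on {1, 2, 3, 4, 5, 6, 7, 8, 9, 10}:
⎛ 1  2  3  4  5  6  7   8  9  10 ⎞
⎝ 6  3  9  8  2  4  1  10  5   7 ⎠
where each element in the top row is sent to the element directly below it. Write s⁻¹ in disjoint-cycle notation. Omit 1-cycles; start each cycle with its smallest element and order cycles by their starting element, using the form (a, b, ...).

The cycle decomposition of s is (1, 6, 4, 8, 10, 7)(2, 3, 9, 5).
The inverse reverses every cycle; in canonical form, s⁻¹ = (1, 7, 10, 8, 4, 6)(2, 5, 9, 3).

(1, 7, 10, 8, 4, 6)(2, 5, 9, 3)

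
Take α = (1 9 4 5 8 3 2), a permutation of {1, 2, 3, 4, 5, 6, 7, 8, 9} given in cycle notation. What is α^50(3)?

2

3 lies in the 7-cycle (1 9 4 5 8 3 2).
On a 7-cycle, α^7 is the identity, so α^50 = α^1 there (50 ≡ 1 mod 7).
Stepping 1 place around the cycle: 3 → 2.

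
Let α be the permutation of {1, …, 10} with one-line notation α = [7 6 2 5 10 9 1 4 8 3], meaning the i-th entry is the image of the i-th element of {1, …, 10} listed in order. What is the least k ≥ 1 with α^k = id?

The disjoint-cycle form of α has cycle lengths 8, 2.
The order of α is the least common multiple of its cycle lengths: lcm(8, 2) = 8.

8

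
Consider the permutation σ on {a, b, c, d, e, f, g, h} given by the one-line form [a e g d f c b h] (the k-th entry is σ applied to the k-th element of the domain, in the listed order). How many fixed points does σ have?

3

The fixed points (elements with σ(x) = x) are {a, d, h}, so there are 3.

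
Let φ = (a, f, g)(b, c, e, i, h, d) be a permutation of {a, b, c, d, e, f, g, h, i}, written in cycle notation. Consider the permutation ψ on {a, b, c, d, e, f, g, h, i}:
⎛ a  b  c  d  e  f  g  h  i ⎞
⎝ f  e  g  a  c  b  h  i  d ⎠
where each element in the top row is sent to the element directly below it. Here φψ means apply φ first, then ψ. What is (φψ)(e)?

d

φ(e) = i, then ψ(i) = d; composing gives (φψ)(e) = d.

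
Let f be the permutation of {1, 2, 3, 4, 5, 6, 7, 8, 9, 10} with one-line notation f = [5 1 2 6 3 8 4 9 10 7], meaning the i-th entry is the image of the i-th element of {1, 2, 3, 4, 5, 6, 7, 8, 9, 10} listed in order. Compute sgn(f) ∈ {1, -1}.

In disjoint-cycle form the cycle lengths are 6, 4.
A cycle is odd iff its length is even; f has 2 even-length cycles, so sgn(f) = (−1)^2 and f is even.

1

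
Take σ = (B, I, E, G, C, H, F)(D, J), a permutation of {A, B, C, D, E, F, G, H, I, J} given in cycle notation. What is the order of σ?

The disjoint cycles have lengths 7, 2, 1.
Since disjoint cycles commute, ord(σ) = lcm(7, 2) = 14.

14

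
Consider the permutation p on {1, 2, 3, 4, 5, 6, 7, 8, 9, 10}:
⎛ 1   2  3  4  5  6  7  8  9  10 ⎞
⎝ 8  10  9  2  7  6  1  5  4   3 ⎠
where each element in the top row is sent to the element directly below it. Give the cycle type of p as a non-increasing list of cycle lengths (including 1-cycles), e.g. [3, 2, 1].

The disjoint cycles are (1 8 5 7)(2 10 3 9 4)(6), with lengths 5, 4, 1 in non-increasing order.

[5, 4, 1]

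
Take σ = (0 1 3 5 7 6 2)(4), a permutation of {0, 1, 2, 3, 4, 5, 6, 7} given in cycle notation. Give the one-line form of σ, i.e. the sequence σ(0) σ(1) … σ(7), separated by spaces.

Image by image: 0→1, 1→3, 2→0, 3→5, 4→4, 5→7, 6→2, 7→6.
So the one-line form is 1 3 0 5 4 7 2 6.

1 3 0 5 4 7 2 6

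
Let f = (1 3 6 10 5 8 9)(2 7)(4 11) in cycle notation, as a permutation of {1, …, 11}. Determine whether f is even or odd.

The cycle lengths are 7, 2, 2.
A cycle is odd iff its length is even; f has 2 even-length cycles, so sgn(f) = (−1)^2 and f is even.

even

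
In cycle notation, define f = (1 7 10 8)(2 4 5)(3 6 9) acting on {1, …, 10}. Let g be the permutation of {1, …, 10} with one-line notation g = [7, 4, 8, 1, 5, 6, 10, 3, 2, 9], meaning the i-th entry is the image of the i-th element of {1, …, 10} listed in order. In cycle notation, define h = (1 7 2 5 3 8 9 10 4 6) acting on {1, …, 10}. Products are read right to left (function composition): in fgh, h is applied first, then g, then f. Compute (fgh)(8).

4

(fgh)(8) = f(g(h(8))). h(8) = 9, then g(9) = 2, then f(2) = 4, so the result is 4.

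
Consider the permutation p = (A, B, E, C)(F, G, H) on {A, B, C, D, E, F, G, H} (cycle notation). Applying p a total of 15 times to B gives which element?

A

B lies in the 4-cycle (A, B, E, C).
Powers repeat with period 4 on this cycle, and 15 mod 4 = 3, so p^15(B) = p^3(B).
Advancing 3 steps from B: B → E → C → A.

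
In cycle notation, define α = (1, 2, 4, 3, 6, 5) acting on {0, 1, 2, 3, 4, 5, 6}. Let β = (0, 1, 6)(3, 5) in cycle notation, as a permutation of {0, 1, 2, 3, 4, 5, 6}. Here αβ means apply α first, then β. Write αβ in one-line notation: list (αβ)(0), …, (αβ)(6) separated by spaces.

For each element, apply α then β: 0 → 0 → 1; 1 → 2 → 2; 2 → 4 → 4; 3 → 6 → 0; 4 → 3 → 5; 5 → 1 → 6; 6 → 5 → 3.
So αβ in one-line form is 1 2 4 0 5 6 3.

1 2 4 0 5 6 3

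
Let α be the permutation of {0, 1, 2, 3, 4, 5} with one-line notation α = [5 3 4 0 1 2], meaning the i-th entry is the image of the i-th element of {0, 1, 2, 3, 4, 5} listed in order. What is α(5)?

2

5 is element number 6 of the domain, and entry number 6 of the one-line form is 2, so α(5) = 2.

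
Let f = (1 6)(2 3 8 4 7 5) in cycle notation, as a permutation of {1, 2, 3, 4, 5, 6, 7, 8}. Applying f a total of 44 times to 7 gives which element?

2

7 lies in the 6-cycle (2 3 8 4 7 5).
Powers repeat with period 6 on this cycle, and 44 mod 6 = 2, so f^44(7) = f^2(7).
Advancing 2 steps from 7: 7 → 5 → 2.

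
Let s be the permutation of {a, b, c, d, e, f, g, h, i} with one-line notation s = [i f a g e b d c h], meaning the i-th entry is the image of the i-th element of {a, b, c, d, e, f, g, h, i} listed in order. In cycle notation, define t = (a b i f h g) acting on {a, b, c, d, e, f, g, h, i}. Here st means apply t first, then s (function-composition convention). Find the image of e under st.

e

First apply t: t(e) = e, then s(e) = e. Thus (st)(e) = e.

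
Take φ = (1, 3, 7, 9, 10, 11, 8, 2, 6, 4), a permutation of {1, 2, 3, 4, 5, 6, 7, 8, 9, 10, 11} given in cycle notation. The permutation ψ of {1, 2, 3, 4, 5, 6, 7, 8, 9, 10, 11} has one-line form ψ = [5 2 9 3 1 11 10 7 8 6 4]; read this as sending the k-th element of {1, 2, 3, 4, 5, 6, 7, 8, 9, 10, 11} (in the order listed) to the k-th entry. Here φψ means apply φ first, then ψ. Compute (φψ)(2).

11

φ(2) = 6, then ψ(6) = 11; composing gives (φψ)(2) = 11.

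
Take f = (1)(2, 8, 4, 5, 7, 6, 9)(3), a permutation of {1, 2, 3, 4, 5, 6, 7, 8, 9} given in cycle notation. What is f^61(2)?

2 lies in the 7-cycle (2, 8, 4, 5, 7, 6, 9).
Since the cycle has length 7, f^61 acts on it the same as f^5 (61 mod 7 = 5).
Advancing 5 steps from 2: 2 → 8 → 4 → 5 → 7 → 6.

6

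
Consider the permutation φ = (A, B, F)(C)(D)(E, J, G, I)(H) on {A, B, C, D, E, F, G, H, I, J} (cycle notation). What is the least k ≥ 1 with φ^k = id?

The disjoint cycles have lengths 4, 3, 1, 1, 1.
The order of φ is the least common multiple of its cycle lengths: lcm(4, 3) = 12.

12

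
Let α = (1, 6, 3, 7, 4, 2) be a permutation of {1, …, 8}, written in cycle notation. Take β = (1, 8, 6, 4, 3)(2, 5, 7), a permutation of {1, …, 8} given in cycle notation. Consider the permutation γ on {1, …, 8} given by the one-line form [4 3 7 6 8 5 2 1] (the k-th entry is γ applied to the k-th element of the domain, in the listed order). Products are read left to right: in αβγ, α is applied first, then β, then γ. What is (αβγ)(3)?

3

Apply the permutations in order: α(3) = 7, then β(7) = 2, then γ(2) = 3. So (αβγ)(3) = 3.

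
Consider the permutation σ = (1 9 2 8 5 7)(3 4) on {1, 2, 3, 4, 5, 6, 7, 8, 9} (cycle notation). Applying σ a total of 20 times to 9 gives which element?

8

9 lies in the 6-cycle (1 9 2 8 5 7).
On a 6-cycle, σ^6 is the identity, so σ^20 = σ^2 there (20 ≡ 2 mod 6).
Stepping 2 places around the cycle: 9 → 2 → 8.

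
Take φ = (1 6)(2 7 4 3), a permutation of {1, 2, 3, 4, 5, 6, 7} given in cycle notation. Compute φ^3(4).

7

4 lies in the 4-cycle (2 7 4 3).
Advancing 3 steps from 4: 4 → 3 → 2 → 7.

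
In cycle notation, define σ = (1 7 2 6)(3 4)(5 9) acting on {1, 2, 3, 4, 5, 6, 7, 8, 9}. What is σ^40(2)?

2 lies in the 4-cycle (1 7 2 6).
Since the cycle has length 4, σ^40 acts on it the same as σ^0 (40 mod 4 = 0).
So σ^40(2) = 2.

2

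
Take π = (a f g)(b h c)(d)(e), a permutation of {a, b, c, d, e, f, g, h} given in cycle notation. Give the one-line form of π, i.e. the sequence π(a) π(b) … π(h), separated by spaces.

Image by image: a→f, b→h, c→b, d→d, e→e, f→g, g→a, h→c.
So the one-line form is f h b d e g a c.

f h b d e g a c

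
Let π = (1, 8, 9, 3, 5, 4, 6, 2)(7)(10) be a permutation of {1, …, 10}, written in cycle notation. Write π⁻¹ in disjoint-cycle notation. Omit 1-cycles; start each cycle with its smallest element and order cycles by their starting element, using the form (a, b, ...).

Inverting a permutation written in cycle notation just reverses the order within every cycle.
After reversing and putting each cycle's least element first, π⁻¹ = (1, 2, 6, 4, 5, 3, 9, 8).

(1, 2, 6, 4, 5, 3, 9, 8)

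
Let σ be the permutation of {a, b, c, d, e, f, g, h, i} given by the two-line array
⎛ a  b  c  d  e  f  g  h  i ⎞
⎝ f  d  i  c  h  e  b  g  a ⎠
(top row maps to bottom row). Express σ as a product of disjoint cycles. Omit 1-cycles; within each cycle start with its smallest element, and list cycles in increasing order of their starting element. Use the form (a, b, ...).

From a: a → f → e → h → g → b → d → c → i → a, closing the cycle (a, f, e, h, g, b, d, c, i).
Continuing from each remaining unvisited element yields (a, f, e, h, g, b, d, c, i).

(a, f, e, h, g, b, d, c, i)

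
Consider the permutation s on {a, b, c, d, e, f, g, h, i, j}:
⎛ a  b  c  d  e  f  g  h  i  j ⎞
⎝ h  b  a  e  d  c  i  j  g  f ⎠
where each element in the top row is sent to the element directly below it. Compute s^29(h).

Tracing h → j → … returns to h after 5 steps, so h lies in a 5-cycle (a, h, j, f, c).
Powers repeat with period 5 on this cycle, and 29 mod 5 = 4, so s^29(h) = s^4(h).
Advancing 4 steps from h: h → j → f → c → a.

a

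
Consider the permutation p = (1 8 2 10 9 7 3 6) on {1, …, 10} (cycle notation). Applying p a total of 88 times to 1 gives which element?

1 lies in the 8-cycle (1 8 2 10 9 7 3 6).
Powers repeat with period 8 on this cycle, and 88 mod 8 = 0, so p^88(1) = p^0(1).
So p^88(1) = 1.

1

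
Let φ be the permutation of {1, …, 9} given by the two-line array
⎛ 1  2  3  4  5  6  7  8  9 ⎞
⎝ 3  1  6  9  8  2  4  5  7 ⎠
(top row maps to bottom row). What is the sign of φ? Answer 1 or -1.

In disjoint-cycle form the cycle lengths are 4, 3, 2.
A cycle of length ℓ contributes ℓ−1 transpositions, so φ is a product of 3 + 2 + 1 = 6 transpositions — even.

1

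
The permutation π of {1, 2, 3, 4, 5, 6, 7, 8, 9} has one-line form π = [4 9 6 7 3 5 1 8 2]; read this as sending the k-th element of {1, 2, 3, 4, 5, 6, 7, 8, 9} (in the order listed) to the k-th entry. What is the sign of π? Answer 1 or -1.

In disjoint-cycle form the cycle lengths are 3, 3, 2, 1.
A cycle is odd iff its length is even; π has 1 even-length cycle, so sgn(π) = (−1)^1 and π is odd.

-1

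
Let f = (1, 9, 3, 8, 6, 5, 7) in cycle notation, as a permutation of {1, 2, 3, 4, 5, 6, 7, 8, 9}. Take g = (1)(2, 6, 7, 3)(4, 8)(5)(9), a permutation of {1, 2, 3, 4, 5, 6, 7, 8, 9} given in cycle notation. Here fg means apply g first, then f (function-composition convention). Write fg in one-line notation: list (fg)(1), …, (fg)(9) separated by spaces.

9 5 2 6 7 1 8 4 3

(fg)(x) = f(g(x)). Computing each image: f(g(1)) = f(1) = 9, f(g(2)) = f(6) = 5, f(g(3)) = f(2) = 2, f(g(4)) = f(8) = 6, f(g(5)) = f(5) = 7, f(g(6)) = f(7) = 1, f(g(7)) = f(3) = 8, f(g(8)) = f(4) = 4, f(g(9)) = f(9) = 3.
Hence fg = [9 5 2 6 7 1 8 4 3].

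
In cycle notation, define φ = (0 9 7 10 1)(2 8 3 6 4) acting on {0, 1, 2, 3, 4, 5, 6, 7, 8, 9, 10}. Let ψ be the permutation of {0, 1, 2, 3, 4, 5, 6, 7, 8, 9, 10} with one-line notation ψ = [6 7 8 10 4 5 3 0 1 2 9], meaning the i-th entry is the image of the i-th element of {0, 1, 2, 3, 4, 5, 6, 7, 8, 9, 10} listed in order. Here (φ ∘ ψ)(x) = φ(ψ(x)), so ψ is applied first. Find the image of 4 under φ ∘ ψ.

First apply ψ: ψ(4) = 4, then φ(4) = 2. Thus (φ ∘ ψ)(4) = 2.

2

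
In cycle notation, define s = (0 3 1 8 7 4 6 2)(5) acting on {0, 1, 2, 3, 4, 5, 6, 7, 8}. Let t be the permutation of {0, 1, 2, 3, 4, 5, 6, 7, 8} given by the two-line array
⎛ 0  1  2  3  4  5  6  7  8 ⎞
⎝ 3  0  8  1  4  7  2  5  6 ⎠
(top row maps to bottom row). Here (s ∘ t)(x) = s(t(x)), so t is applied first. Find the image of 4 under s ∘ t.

t(4) = 4, then s(4) = 6; composing gives (s ∘ t)(4) = 6.

6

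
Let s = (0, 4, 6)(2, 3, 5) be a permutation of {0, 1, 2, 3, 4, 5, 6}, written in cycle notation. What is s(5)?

2

5 appears in (2, 3, 5); the next entry (wrapping around) is 2.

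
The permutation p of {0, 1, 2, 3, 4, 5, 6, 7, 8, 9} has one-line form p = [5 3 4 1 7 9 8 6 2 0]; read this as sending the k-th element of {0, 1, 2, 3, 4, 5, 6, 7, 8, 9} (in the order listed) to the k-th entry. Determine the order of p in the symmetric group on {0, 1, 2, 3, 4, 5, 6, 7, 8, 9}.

30

The disjoint-cycle form of p has cycle lengths 5, 3, 2.
The order of p is the least common multiple of its cycle lengths: lcm(5, 3, 2) = 30.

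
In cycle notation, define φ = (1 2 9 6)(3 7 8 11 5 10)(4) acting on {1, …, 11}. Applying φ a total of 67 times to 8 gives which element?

8 lies in the 6-cycle (3 7 8 11 5 10).
On a 6-cycle, φ^6 is the identity, so φ^67 = φ^1 there (67 ≡ 1 mod 6).
Advancing 1 step from 8: 8 → 11.

11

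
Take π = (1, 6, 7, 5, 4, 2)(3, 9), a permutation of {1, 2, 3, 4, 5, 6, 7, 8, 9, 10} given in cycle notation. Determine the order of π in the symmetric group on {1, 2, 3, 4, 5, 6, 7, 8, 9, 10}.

The cycle type of π is (6, 2, 1, 1).
Since disjoint cycles commute, ord(π) = lcm(6, 2) = 6.

6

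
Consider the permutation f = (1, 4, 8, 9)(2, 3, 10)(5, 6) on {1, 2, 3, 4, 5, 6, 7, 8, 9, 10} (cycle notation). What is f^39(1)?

1 lies in the 4-cycle (1, 4, 8, 9).
Since the cycle has length 4, f^39 acts on it the same as f^3 (39 mod 4 = 3).
Stepping 3 places around the cycle: 1 → 4 → 8 → 9.

9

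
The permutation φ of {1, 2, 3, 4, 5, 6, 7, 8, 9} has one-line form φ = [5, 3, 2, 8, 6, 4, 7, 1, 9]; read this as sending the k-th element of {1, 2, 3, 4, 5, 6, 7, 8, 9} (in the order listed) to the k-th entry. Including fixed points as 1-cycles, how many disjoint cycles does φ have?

The cycle decomposition is (1, 5, 6, 4, 8)(2, 3)(7)(9), which has 4 cycles (counting 1-cycles).

4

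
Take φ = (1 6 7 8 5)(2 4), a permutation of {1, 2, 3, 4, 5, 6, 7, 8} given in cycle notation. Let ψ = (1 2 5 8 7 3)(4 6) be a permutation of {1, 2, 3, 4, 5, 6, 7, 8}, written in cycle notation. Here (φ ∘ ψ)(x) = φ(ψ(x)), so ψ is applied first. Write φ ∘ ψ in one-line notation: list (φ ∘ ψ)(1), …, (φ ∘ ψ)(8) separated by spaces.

Chase each element through ψ then φ: 1 → 2 → 4; 2 → 5 → 1; 3 → 1 → 6; 4 → 6 → 7; 5 → 8 → 5; 6 → 4 → 2; 7 → 3 → 3; 8 → 7 → 8.
Collecting the images, φ ∘ ψ = [4 1 6 7 5 2 3 8].

4 1 6 7 5 2 3 8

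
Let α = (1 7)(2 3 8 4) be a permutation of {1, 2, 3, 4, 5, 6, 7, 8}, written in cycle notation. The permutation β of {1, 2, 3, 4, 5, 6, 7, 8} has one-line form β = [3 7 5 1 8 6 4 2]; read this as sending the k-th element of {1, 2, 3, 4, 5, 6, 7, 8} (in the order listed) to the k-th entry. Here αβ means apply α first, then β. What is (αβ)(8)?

α(8) = 4, then β(4) = 1; composing gives (αβ)(8) = 1.

1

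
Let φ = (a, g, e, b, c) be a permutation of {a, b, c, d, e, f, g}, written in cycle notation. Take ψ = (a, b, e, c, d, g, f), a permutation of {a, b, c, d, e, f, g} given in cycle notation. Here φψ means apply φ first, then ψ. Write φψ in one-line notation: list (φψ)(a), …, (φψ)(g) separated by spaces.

(φψ)(x) = ψ(φ(x)). Computing each image: ψ(φ(a)) = ψ(g) = f, ψ(φ(b)) = ψ(c) = d, ψ(φ(c)) = ψ(a) = b, ψ(φ(d)) = ψ(d) = g, ψ(φ(e)) = ψ(b) = e, ψ(φ(f)) = ψ(f) = a, ψ(φ(g)) = ψ(e) = c.
Hence φψ = [f d b g e a c].

f d b g e a c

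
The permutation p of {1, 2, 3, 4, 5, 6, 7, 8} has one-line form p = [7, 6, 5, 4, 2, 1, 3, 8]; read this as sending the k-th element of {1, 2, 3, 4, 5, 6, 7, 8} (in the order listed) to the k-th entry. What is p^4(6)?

5

Tracing 6 → 1 → … returns to 6 after 6 steps, so 6 lies in a 6-cycle (1 7 3 5 2 6).
Stepping 4 places around the cycle: 6 → 1 → 7 → 3 → 5.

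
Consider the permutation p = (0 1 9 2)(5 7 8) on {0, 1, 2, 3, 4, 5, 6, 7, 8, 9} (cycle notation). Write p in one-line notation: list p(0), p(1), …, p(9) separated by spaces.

Image by image: 0↦1, 1↦9, 2↦0, 3↦3, 4↦4, 5↦7, 6↦6, 7↦8, 8↦5, 9↦2.
So the one-line form is 1 9 0 3 4 7 6 8 5 2.

1 9 0 3 4 7 6 8 5 2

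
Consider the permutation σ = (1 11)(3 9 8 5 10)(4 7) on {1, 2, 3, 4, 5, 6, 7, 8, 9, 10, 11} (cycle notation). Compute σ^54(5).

5 lies in the 5-cycle (3 9 8 5 10).
On a 5-cycle, σ^5 is the identity, so σ^54 = σ^4 there (54 ≡ 4 mod 5).
Advancing 4 steps from 5: 5 → 10 → 3 → 9 → 8.

8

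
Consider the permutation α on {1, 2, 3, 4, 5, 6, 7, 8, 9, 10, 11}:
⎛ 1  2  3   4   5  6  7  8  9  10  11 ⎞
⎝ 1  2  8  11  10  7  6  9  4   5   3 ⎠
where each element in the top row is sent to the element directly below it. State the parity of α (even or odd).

even

In disjoint-cycle form the cycle lengths are 5, 2, 2, 1, 1.
A cycle is odd iff its length is even; α has 2 even-length cycles, so sgn(α) = (−1)^2 and α is even.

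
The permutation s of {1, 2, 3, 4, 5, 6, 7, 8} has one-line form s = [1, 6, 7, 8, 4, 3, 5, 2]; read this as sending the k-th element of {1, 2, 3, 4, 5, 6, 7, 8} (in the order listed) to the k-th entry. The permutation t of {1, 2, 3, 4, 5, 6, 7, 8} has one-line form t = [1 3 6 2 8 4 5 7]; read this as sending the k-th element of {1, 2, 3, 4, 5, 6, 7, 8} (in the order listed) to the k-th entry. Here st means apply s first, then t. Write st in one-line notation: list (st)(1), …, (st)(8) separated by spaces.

(st)(x) = t(s(x)). Computing each image: t(s(1)) = t(1) = 1, t(s(2)) = t(6) = 4, t(s(3)) = t(7) = 5, t(s(4)) = t(8) = 7, t(s(5)) = t(4) = 2, t(s(6)) = t(3) = 6, t(s(7)) = t(5) = 8, t(s(8)) = t(2) = 3.
Hence st = [1 4 5 7 2 6 8 3].

1 4 5 7 2 6 8 3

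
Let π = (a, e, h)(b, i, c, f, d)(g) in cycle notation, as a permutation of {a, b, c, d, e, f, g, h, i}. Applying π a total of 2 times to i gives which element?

f

i lies in the 5-cycle (b, i, c, f, d).
Stepping 2 places around the cycle: i → c → f.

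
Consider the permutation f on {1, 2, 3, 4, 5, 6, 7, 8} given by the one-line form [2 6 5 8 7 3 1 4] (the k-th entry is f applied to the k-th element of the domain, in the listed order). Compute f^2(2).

3

Tracing 2 → 6 → … returns to 2 after 6 steps, so 2 lies in a 6-cycle (1, 2, 6, 3, 5, 7).
Advancing 2 steps from 2: 2 → 6 → 3.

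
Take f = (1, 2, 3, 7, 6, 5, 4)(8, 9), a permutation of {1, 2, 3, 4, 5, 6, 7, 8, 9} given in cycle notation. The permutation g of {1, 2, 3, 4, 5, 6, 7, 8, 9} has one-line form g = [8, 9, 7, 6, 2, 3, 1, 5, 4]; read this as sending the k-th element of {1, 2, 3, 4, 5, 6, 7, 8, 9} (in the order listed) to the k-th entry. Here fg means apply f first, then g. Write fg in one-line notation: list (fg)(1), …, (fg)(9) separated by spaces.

(fg)(x) = g(f(x)). Computing each image: g(f(1)) = g(2) = 9, g(f(2)) = g(3) = 7, g(f(3)) = g(7) = 1, g(f(4)) = g(1) = 8, g(f(5)) = g(4) = 6, g(f(6)) = g(5) = 2, g(f(7)) = g(6) = 3, g(f(8)) = g(9) = 4, g(f(9)) = g(8) = 5.
Hence fg = [9 7 1 8 6 2 3 4 5].

9 7 1 8 6 2 3 4 5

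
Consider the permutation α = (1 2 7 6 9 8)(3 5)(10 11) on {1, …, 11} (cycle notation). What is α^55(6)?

9

6 lies in the 6-cycle (1 2 7 6 9 8).
Powers repeat with period 6 on this cycle, and 55 mod 6 = 1, so α^55(6) = α^1(6).
Advancing 1 step from 6: 6 → 9.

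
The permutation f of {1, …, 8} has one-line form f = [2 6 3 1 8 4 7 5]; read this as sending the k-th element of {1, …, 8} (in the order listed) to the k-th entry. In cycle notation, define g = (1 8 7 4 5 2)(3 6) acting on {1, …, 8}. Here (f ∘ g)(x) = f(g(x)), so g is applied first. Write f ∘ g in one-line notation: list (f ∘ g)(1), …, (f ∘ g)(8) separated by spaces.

(f ∘ g)(x) = f(g(x)). Computing each image: f(g(1)) = f(8) = 5, f(g(2)) = f(1) = 2, f(g(3)) = f(6) = 4, f(g(4)) = f(5) = 8, f(g(5)) = f(2) = 6, f(g(6)) = f(3) = 3, f(g(7)) = f(4) = 1, f(g(8)) = f(7) = 7.
Hence f ∘ g = [5 2 4 8 6 3 1 7].

5 2 4 8 6 3 1 7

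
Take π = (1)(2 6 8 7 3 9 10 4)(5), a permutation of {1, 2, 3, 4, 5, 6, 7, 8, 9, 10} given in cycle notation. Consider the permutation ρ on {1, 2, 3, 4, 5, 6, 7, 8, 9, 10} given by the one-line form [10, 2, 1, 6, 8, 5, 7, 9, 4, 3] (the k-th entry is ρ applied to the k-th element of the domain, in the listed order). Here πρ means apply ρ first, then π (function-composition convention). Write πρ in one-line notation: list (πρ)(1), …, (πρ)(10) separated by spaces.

4 6 1 8 7 5 3 10 2 9

(πρ)(x) = π(ρ(x)). Computing each image: π(ρ(1)) = π(10) = 4, π(ρ(2)) = π(2) = 6, π(ρ(3)) = π(1) = 1, π(ρ(4)) = π(6) = 8, π(ρ(5)) = π(8) = 7, π(ρ(6)) = π(5) = 5, π(ρ(7)) = π(7) = 3, π(ρ(8)) = π(9) = 10, π(ρ(9)) = π(4) = 2, π(ρ(10)) = π(3) = 9.
Hence πρ = [4 6 1 8 7 5 3 10 2 9].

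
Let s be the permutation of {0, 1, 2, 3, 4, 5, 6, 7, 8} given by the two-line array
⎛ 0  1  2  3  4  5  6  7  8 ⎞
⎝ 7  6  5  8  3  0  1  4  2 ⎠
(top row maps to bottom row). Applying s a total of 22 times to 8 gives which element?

2

Tracing 8 → 2 → … returns to 8 after 7 steps, so 8 lies in a 7-cycle (0 7 4 3 8 2 5).
On a 7-cycle, s^7 is the identity, so s^22 = s^1 there (22 ≡ 1 mod 7).
Advancing 1 step from 8: 8 → 2.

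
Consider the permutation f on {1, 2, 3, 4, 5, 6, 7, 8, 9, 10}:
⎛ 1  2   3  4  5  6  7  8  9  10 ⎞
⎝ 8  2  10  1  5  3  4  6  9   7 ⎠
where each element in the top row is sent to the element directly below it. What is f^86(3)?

Tracing 3 → 10 → … returns to 3 after 7 steps, so 3 lies in a 7-cycle (1 8 6 3 10 7 4).
On a 7-cycle, f^7 is the identity, so f^86 = f^2 there (86 ≡ 2 mod 7).
Stepping 2 places around the cycle: 3 → 10 → 7.

7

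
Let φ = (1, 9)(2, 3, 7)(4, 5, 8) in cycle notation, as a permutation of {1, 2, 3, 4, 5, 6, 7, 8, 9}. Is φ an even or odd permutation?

odd

The cycle lengths are 3, 3, 2, 1.
A cycle is odd iff its length is even; φ has 1 even-length cycle, so sgn(φ) = (−1)^1 and φ is odd.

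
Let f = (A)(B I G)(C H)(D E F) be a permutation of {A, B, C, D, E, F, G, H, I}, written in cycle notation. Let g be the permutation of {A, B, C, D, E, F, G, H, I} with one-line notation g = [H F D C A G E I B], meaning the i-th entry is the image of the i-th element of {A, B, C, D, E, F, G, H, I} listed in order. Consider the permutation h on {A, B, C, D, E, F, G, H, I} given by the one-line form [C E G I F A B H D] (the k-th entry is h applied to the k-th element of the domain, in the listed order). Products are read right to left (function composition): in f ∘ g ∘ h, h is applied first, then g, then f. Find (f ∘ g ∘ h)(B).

Apply the permutations in order: h(B) = E, then g(E) = A, then f(A) = A. So (f ∘ g ∘ h)(B) = A.

A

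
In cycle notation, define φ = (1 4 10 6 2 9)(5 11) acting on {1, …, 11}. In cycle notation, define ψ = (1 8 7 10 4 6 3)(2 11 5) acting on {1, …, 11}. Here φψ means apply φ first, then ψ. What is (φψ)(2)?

9

φ(2) = 9, then ψ(9) = 9; composing gives (φψ)(2) = 9.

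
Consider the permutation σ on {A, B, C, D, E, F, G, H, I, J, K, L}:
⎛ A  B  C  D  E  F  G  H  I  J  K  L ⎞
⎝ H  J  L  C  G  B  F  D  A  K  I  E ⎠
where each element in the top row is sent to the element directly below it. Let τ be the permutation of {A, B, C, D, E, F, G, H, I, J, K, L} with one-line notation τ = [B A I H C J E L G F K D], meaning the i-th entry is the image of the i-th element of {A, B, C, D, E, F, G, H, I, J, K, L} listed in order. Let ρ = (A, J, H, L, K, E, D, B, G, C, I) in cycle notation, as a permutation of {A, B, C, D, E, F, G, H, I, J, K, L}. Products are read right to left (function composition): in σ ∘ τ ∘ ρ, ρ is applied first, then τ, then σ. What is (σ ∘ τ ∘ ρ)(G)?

Chase G: ρ(G) = C; τ(C) = I; σ(I) = A. Hence (σ ∘ τ ∘ ρ)(G) = A.

A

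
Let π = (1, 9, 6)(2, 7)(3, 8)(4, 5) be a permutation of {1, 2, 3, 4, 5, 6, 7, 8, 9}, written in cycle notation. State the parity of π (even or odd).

odd

The cycle lengths are 3, 2, 2, 2.
A cycle is odd iff its length is even; π has 3 even-length cycles, so sgn(π) = (−1)^3 and π is odd.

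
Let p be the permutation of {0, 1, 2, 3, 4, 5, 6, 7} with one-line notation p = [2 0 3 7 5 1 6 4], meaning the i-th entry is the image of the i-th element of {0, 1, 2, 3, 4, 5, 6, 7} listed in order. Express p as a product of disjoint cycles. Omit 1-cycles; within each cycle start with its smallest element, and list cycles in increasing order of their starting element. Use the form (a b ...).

Iterating p from 0 gives 0 → 2 → 3 → 7 → 4 → 5 → 1 → 0; that is the 7-cycle (0 2 3 7 4 5 1).
Repeating from the next unused element and collecting all non-trivial cycles gives (0 2 3 7 4 5 1).

(0 2 3 7 4 5 1)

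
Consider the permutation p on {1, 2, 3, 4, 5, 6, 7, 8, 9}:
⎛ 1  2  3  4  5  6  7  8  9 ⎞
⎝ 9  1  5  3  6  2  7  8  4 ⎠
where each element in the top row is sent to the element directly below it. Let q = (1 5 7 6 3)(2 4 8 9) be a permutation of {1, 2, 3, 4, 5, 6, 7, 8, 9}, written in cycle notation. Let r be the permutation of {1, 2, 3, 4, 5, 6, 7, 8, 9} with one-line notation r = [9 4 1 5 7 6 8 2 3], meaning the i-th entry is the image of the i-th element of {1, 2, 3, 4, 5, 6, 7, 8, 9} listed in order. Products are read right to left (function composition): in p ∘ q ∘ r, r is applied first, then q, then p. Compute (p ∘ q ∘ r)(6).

5

(p ∘ q ∘ r)(6) = p(q(r(6))). r(6) = 6, then q(6) = 3, then p(3) = 5, so the result is 5.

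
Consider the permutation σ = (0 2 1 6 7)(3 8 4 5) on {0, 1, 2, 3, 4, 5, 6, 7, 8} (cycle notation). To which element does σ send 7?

In the cycle (0 2 1 6 7), 7 is followed by 0, so σ(7) = 0.

0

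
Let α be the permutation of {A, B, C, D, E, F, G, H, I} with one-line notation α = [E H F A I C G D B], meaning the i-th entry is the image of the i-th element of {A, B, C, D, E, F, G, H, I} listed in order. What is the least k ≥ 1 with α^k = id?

6

The disjoint-cycle form of α has cycle lengths 6, 2, 1.
The order of α is the least common multiple of its cycle lengths: lcm(6, 2) = 6.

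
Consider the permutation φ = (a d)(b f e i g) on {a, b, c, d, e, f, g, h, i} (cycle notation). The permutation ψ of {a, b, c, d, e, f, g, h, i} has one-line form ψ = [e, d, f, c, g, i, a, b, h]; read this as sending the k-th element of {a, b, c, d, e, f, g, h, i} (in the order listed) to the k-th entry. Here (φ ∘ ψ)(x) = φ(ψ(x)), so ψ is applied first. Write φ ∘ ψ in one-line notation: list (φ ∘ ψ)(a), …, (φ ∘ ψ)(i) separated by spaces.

i a e c b g d f h

(φ ∘ ψ)(x) = φ(ψ(x)). Computing each image: φ(ψ(a)) = φ(e) = i, φ(ψ(b)) = φ(d) = a, φ(ψ(c)) = φ(f) = e, φ(ψ(d)) = φ(c) = c, φ(ψ(e)) = φ(g) = b, φ(ψ(f)) = φ(i) = g, φ(ψ(g)) = φ(a) = d, φ(ψ(h)) = φ(b) = f, φ(ψ(i)) = φ(h) = h.
Hence φ ∘ ψ = [i a e c b g d f h].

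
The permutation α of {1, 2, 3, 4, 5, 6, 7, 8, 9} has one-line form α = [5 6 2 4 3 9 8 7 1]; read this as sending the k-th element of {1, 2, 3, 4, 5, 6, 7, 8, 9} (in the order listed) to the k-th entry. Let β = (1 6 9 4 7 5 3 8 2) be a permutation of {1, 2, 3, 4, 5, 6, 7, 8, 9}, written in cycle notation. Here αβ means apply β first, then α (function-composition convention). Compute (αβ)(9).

4

(αβ)(9) = α(β(9)). β(9) = 4, then α(4) = 4. So (αβ)(9) = 4.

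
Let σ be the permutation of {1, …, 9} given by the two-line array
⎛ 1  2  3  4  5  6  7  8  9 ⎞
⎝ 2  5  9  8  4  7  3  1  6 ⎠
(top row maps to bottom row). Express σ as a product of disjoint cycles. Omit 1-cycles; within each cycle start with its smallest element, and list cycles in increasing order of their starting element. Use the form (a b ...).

From 1: 1 → 2 → 5 → 4 → 8 → 1, closing the cycle (1 2 5 4 8).
Repeating from the next unused element and collecting all non-trivial cycles gives (1 2 5 4 8)(3 9 6 7).

(1 2 5 4 8)(3 9 6 7)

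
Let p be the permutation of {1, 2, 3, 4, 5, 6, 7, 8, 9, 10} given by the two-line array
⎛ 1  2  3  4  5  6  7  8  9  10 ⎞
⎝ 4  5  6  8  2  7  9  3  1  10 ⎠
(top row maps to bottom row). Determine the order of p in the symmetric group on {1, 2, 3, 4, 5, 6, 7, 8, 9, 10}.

Decomposing into disjoint cycles gives cycle lengths 7, 2, 1.
Since disjoint cycles commute, ord(p) = lcm(7, 2) = 14.

14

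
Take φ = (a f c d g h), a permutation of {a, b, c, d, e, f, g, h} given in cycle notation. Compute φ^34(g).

g lies in the 6-cycle (a f c d g h).
On a 6-cycle, φ^6 is the identity, so φ^34 = φ^4 there (34 ≡ 4 mod 6).
Stepping 4 places around the cycle: g → h → a → f → c.

c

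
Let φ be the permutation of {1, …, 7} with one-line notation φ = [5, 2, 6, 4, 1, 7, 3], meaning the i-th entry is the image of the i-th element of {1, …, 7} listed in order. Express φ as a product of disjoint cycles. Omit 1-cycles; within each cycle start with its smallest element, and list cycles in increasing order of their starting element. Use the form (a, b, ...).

Start at 1 and follow images: 1 → 5 → 1, giving the cycle (1, 5).
Repeating from the next unused element and collecting all non-trivial cycles gives (1, 5)(3, 6, 7).

(1, 5)(3, 6, 7)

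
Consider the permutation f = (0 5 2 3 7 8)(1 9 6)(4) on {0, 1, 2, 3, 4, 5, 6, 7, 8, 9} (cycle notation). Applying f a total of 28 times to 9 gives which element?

9 lies in the 3-cycle (1 9 6).
On a 3-cycle, f^3 is the identity, so f^28 = f^1 there (28 ≡ 1 mod 3).
Advancing 1 step from 9: 9 → 6.

6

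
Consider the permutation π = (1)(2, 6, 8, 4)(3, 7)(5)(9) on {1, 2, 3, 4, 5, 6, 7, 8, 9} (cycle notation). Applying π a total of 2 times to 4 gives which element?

6

4 lies in the 4-cycle (2, 6, 8, 4).
Stepping 2 places around the cycle: 4 → 2 → 6.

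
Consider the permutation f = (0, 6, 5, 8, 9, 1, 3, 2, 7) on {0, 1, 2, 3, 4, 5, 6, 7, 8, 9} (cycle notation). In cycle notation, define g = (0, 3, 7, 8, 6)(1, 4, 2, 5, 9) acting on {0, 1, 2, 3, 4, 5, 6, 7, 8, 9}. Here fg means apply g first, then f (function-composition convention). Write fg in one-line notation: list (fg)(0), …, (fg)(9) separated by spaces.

(fg)(x) = f(g(x)). Computing each image: f(g(0)) = f(3) = 2, f(g(1)) = f(4) = 4, f(g(2)) = f(5) = 8, f(g(3)) = f(7) = 0, f(g(4)) = f(2) = 7, f(g(5)) = f(9) = 1, f(g(6)) = f(0) = 6, f(g(7)) = f(8) = 9, f(g(8)) = f(6) = 5, f(g(9)) = f(1) = 3.
Hence fg = [2 4 8 0 7 1 6 9 5 3].

2 4 8 0 7 1 6 9 5 3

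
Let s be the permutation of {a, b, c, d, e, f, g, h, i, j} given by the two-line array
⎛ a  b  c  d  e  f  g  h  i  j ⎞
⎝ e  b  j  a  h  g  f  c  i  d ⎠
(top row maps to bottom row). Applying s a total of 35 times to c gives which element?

Tracing c → j → … returns to c after 6 steps, so c lies in a 6-cycle (a e h c j d).
Since the cycle has length 6, s^35 acts on it the same as s^5 (35 mod 6 = 5).
Stepping 5 places around the cycle: c → j → d → a → e → h.

h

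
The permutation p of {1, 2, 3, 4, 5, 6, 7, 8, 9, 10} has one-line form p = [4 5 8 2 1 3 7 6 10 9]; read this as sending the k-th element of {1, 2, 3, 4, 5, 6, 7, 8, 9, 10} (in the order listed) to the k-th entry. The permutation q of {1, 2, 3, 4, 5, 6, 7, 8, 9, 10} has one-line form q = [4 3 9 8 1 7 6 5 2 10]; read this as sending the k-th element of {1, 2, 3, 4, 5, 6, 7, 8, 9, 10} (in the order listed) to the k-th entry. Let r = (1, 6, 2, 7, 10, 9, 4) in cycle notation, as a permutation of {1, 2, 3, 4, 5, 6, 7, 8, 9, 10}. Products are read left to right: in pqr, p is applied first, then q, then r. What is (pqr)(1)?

Apply the permutations in order: p(1) = 4, then q(4) = 8, then r(8) = 8. So (pqr)(1) = 8.

8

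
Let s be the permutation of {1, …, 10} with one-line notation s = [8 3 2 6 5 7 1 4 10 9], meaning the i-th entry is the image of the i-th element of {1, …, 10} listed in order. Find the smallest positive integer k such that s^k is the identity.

Decomposing into disjoint cycles gives cycle lengths 5, 2, 2, 1.
The order of s is the least common multiple of its cycle lengths: lcm(5, 2, 2) = 10.

10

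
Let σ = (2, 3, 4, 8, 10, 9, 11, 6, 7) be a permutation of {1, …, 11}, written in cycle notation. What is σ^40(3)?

9

3 lies in the 9-cycle (2, 3, 4, 8, 10, 9, 11, 6, 7).
On a 9-cycle, σ^9 is the identity, so σ^40 = σ^4 there (40 ≡ 4 mod 9).
Stepping 4 places around the cycle: 3 → 4 → 8 → 10 → 9.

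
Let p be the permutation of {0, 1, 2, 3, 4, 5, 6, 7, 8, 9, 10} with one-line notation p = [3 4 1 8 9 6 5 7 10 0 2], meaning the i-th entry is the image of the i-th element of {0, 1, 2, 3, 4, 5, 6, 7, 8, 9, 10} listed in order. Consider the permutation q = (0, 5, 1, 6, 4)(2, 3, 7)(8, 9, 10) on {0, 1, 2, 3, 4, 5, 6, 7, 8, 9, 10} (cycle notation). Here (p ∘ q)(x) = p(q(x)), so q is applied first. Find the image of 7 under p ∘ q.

First apply q: q(7) = 2, then p(2) = 1. Thus (p ∘ q)(7) = 1.

1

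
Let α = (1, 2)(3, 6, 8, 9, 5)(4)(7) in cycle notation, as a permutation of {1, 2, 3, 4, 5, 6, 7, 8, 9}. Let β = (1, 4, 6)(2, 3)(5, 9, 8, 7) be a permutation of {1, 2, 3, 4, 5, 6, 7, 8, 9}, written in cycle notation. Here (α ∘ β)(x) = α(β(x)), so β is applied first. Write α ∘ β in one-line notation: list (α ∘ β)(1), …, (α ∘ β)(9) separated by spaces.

Chase each element through β then α: 1 → 4 → 4; 2 → 3 → 6; 3 → 2 → 1; 4 → 6 → 8; 5 → 9 → 5; 6 → 1 → 2; 7 → 5 → 3; 8 → 7 → 7; 9 → 8 → 9.
Collecting the images, α ∘ β = [4 6 1 8 5 2 3 7 9].

4 6 1 8 5 2 3 7 9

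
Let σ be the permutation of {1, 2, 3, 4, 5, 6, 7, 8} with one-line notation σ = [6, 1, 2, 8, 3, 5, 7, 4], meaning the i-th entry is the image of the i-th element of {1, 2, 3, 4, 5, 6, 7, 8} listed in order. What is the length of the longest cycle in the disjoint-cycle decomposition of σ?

5

Decomposing into disjoint cycles gives (1, 6, 5, 3, 2)(4, 8); the longest has length 5.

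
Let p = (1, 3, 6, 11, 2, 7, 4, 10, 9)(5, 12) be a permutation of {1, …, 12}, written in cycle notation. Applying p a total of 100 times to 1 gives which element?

3

1 lies in the 9-cycle (1, 3, 6, 11, 2, 7, 4, 10, 9).
Since the cycle has length 9, p^100 acts on it the same as p^1 (100 mod 9 = 1).
Advancing 1 step from 1: 1 → 3.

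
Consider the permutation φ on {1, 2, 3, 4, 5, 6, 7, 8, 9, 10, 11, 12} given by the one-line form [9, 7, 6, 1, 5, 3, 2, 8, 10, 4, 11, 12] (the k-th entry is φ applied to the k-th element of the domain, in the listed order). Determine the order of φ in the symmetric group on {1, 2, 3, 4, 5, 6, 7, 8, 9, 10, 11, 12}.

Decomposing into disjoint cycles gives cycle lengths 4, 2, 2, 1, 1, 1, 1.
Since disjoint cycles commute, ord(φ) = lcm(4, 2, 2) = 4.

4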